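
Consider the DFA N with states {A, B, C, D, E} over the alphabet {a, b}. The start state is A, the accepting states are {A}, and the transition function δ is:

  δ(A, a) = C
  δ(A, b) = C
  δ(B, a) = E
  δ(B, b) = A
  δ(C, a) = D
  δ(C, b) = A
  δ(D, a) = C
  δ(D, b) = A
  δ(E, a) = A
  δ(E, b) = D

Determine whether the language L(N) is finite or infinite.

State A is reachable from the start and can reach an accepting state, and it lies on the cycle A → C → A.
Traversing that cycle any number of times yields accepted strings of unbounded length, so the language is infinite.

infinite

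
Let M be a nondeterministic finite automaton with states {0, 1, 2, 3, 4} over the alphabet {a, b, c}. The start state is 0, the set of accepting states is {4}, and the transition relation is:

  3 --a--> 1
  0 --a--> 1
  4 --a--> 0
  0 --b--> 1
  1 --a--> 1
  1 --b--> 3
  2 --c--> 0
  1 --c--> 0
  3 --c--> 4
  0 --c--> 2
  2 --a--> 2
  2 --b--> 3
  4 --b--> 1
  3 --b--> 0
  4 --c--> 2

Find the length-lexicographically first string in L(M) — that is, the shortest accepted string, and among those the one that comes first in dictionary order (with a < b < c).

abc

A breadth-first search from 0 reaches an accepting state first via the path 0 → 1 → 3 → 4 on input abc.
No string of length < 3 is accepted (BFS exhausts all shorter strings without reaching an accepting state), and abc is the lexicographically least accepting string of length 3.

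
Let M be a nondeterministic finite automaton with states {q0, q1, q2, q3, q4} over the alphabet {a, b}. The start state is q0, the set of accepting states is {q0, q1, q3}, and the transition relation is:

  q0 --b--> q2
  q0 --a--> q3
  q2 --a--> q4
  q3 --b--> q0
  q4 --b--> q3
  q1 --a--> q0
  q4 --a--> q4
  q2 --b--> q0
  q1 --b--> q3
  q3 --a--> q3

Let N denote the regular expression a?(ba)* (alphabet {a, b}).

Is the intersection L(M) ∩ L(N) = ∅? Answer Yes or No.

No

The empty string ε is accepted by both M and N.
Hence L(M) ∩ L(N) ≠ ∅.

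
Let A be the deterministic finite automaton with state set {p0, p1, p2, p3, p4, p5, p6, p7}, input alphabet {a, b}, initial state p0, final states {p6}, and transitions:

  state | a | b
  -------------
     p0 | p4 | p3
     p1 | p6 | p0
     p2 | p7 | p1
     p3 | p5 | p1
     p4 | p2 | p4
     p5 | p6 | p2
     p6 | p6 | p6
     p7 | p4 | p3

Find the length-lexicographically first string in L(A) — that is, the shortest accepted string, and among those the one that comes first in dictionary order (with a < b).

baa

A breadth-first search from p0 reaches an accepting state first via the path p0 → p3 → p5 → p6 on input baa.
No string of length < 3 is accepted (BFS exhausts all shorter strings without reaching an accepting state), and baa is the lexicographically least accepting string of length 3.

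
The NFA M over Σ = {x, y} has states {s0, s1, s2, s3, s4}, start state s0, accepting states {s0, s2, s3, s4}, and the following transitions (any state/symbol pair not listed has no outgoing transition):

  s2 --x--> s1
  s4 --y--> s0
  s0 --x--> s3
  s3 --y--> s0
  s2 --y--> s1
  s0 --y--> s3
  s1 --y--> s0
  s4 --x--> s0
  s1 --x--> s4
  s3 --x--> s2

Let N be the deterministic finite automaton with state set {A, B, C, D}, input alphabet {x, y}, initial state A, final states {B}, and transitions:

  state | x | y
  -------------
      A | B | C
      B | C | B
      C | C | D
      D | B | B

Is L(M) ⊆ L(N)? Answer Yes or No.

No

The empty string ε is in L(M) but not in L(N).
So L(M) ⊄ L(N).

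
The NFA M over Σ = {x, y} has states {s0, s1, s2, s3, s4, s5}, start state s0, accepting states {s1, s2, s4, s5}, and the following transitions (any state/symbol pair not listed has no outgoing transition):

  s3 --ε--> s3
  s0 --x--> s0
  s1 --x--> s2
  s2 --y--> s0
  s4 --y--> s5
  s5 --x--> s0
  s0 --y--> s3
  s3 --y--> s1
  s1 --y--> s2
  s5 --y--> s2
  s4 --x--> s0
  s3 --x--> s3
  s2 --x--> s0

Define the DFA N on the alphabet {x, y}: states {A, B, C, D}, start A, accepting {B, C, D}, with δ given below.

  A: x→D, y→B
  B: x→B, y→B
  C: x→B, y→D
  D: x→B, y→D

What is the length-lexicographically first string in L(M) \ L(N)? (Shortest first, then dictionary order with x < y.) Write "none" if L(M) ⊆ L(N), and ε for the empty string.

none

Exploring the product automaton M × N from the start pair (s0, A), following both machines on each input symbol, reaches 9 state pairs: (s0, A), (s0, D), (s3, B), (s0, B), (s3, D), (s1, B), (s1, D), (s2, B), (s2, D).
M accepts in {s1, s2, s4, s5} and N accepts in {B, C, D}. The reachable pairs whose M-component is accepting are (s1, B), (s1, D), (s2, B), (s2, D); in each of them the N-component is accepting too, so the product for L(M) \ L(N) (M-component accepting, N-component rejecting) has no reachable accepting pair and the difference is empty.
So every string accepted by M is also accepted by N: L(M) \ L(N) = ∅ and there is no such string.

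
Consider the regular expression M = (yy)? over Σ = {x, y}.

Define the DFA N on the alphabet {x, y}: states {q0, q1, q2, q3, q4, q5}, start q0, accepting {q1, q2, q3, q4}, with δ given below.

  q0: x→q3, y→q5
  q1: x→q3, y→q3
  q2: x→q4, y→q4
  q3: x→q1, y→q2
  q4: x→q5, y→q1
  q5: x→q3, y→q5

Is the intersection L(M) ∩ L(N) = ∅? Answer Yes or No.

Converting the expression M to a DFA (subset construction, then merging equivalent states) gives the minimal DFA with states {m0, m1, m2, m3}, start state m0, accepting states {m0, m3} and transitions m0: x→m1, y→m2; m1: x→m1, y→m1; m2: x→m1, y→m3; m3: x→m1, y→m1.
Exploring the product automaton M × N from the start pair (m0, q0), following both machines on each input symbol, reaches 8 state pairs: (m0, q0), (m1, q3), (m2, q5), (m1, q1), (m1, q2), (m3, q5), (m1, q4), (m1, q5).
M accepts in {m0, m3} and N accepts in {q1, q2, q3, q4}; no reachable pair has both components accepting, so no string drives both machines to acceptance simultaneously and L(M) ∩ L(N) = ∅.
So no string is accepted by both, and the intersection is empty.

Yes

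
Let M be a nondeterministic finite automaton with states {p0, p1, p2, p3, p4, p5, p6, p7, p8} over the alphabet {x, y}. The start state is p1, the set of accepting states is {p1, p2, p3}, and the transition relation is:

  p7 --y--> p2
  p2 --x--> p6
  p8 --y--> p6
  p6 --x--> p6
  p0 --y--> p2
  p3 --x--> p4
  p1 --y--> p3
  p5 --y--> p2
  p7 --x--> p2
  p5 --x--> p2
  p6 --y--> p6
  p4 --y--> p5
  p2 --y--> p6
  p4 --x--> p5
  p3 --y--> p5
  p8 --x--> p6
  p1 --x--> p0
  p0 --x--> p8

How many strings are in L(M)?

9

The useful subgraph on states {p0, p1, p2, p3, p4, p5} is acyclic, so L(M) is finite; the longest accepting path visits 5 useful states, giving maximum string length 4.
Counting accepting paths from p1 by length: 1 of length 0, 1 of length 1, 1 of length 2, 2 of length 3, 4 of length 4. Total 9.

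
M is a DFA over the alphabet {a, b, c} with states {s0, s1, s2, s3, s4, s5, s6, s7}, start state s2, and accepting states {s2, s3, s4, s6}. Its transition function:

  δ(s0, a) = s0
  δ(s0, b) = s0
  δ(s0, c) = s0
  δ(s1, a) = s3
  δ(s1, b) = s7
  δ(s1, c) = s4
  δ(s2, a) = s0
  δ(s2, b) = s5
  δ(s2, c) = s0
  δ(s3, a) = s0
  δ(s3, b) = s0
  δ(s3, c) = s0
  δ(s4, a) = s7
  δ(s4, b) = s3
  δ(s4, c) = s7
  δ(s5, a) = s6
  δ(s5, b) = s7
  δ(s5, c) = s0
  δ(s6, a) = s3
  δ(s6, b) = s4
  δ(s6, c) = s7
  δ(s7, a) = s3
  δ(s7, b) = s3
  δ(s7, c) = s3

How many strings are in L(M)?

The useful subgraph on states {s2, s3, s4, s5, s6, s7} is acyclic, so L(M) is finite; the longest accepting path visits 6 useful states, giving maximum string length 5.
Counting accepting paths from s2 by length: 1 of length 0, 1 of length 2, 5 of length 3, 4 of length 4, 6 of length 5. Total 17.

17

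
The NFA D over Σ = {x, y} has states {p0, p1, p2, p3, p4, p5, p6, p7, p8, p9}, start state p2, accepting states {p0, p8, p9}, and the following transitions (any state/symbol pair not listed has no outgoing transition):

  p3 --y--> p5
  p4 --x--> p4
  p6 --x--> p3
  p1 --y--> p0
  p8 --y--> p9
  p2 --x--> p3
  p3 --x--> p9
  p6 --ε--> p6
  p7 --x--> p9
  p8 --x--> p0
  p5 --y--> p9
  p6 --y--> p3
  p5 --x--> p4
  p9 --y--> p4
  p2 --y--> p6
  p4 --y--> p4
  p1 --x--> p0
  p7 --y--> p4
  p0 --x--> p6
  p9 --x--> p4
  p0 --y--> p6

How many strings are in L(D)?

6

The useful subgraph on states {p2, p3, p5, p6, p9} is acyclic, so L(D) is finite; the longest accepting path visits 5 useful states, giving maximum string length 4.
Counting accepting paths from p2 by length: 1 of length 2, 3 of length 3, 2 of length 4. Total 6.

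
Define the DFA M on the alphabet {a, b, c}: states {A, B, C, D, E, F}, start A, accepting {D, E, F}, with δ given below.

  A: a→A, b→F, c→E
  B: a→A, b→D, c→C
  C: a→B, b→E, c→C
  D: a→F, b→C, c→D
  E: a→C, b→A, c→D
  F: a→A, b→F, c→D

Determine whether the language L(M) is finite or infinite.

State A is reachable from the start and can reach an accepting state, and it lies on the cycle A → A.
Traversing that cycle any number of times yields accepted strings of unbounded length, so the language is infinite.

infinite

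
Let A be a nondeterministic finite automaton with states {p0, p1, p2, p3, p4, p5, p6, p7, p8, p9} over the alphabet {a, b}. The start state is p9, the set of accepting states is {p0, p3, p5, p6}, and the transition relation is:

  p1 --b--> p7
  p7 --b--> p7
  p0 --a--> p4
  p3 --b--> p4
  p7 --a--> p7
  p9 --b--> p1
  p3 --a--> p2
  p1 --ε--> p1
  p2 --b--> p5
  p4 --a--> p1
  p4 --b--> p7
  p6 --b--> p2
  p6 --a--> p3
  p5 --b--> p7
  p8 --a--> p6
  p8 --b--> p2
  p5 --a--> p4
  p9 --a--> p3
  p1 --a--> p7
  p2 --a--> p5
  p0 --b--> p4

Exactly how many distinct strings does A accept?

3

The useful subgraph on states {p2, p3, p5, p9} is acyclic, so L(A) is finite; the longest accepting path visits 4 useful states, giving maximum string length 3.
Counting accepting paths from p9 by length: 1 of length 1, 2 of length 3. Total 3.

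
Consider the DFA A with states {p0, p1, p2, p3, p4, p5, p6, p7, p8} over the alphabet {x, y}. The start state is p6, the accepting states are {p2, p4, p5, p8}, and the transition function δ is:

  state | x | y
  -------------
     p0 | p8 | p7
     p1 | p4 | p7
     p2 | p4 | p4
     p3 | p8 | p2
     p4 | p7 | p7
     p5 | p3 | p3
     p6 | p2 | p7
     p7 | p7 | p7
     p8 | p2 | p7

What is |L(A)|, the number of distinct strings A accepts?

3

The useful subgraph on states {p2, p4, p6} is acyclic, so L(A) is finite; the longest accepting path visits 3 useful states, giving maximum string length 2.
Counting accepting paths from p6 by length: 1 of length 1, 2 of length 2. Total 3.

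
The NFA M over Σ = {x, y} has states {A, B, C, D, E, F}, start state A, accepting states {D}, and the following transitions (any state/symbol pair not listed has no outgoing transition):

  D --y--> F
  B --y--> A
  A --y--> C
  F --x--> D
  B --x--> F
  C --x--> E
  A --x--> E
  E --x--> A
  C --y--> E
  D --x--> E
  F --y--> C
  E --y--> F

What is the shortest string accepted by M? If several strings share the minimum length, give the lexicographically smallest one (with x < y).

A breadth-first search from A reaches an accepting state first via the path A → E → F → D on input xyx.
No string of length < 3 is accepted (BFS exhausts all shorter strings without reaching an accepting state), and xyx is the lexicographically least accepting string of length 3.

xyx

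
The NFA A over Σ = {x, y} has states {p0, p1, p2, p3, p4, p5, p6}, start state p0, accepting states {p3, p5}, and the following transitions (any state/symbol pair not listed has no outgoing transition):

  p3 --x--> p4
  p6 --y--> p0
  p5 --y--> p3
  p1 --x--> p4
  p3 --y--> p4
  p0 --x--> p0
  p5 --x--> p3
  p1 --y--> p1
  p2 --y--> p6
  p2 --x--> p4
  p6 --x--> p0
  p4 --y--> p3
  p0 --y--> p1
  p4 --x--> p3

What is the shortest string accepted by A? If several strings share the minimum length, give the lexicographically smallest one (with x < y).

A breadth-first search from p0 reaches an accepting state first via the path p0 → p1 → p4 → p3 on input yxx.
No string of length < 3 is accepted (BFS exhausts all shorter strings without reaching an accepting state), and yxx is the lexicographically least accepting string of length 3.

yxx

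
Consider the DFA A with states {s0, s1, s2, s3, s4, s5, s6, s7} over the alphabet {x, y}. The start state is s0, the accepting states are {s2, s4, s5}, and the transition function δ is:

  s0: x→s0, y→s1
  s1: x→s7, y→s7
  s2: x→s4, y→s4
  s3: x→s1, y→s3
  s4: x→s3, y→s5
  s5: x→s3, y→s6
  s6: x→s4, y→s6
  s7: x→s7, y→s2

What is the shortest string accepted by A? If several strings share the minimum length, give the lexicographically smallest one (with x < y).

A breadth-first search from s0 reaches an accepting state first via the path s0 → s1 → s7 → s2 on input yxy.
No string of length < 3 is accepted (BFS exhausts all shorter strings without reaching an accepting state), and yxy is the lexicographically least accepting string of length 3.

yxy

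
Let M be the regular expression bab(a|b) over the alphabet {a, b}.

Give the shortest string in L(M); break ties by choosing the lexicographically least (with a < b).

baba

By inspection of the expression, no string of length less than 4 matches, and baba is the lexicographically first match of length 4.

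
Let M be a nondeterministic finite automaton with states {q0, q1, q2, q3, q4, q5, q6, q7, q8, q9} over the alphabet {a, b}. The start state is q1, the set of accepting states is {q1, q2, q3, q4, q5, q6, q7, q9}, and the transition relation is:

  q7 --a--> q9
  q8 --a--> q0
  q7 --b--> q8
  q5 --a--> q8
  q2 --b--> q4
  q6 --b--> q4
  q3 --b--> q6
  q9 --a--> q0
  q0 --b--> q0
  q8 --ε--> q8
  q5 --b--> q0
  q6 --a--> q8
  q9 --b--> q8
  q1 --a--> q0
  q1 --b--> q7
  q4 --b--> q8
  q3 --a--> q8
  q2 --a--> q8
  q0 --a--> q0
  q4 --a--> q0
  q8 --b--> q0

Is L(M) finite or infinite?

The useful states (reachable from q1 and able to reach an accepting state) are {q1, q7, q9}.
Restricted to these states the transition graph has no cycle, so every accepting path has bounded length and L is finite.

finite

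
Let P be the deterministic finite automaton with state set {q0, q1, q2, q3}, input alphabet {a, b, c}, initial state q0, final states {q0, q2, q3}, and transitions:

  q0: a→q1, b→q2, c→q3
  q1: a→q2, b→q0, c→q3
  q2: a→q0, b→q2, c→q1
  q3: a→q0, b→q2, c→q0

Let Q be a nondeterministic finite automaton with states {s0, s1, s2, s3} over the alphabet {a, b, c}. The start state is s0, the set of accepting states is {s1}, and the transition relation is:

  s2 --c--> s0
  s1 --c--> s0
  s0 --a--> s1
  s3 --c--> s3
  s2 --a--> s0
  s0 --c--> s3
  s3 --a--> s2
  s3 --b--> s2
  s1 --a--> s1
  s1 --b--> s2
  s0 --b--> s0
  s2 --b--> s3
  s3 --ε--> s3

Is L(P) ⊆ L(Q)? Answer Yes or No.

No

The empty string ε is in L(P) but not in L(Q).
So L(P) ⊄ L(Q).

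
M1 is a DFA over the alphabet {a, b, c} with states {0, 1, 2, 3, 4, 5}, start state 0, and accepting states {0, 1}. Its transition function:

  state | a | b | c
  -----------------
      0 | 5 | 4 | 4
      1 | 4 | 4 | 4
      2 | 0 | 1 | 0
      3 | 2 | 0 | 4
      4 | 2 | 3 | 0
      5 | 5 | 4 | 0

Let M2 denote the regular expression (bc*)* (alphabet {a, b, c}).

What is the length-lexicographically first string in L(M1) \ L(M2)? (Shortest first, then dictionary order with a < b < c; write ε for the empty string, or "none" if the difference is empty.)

ac

The string ac is accepted by M1 but not by M2.
No shorter string lies in the difference, and ac is the lexicographically first length-2 string in L(M1) \ L(M2).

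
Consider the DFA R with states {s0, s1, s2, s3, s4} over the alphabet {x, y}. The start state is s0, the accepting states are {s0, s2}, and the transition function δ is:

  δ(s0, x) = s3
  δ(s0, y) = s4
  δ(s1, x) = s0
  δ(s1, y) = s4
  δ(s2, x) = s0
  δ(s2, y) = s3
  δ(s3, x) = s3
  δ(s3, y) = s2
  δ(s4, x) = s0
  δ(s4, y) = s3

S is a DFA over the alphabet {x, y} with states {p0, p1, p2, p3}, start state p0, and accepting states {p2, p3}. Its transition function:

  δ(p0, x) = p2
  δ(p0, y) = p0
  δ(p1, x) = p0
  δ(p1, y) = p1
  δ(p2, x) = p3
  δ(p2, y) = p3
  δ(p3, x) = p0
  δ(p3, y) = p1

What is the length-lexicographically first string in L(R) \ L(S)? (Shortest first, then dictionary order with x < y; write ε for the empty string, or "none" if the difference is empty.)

The empty string ε is accepted by R but not by S.
Since ε is the unique shortest string, it is the required witness.

ε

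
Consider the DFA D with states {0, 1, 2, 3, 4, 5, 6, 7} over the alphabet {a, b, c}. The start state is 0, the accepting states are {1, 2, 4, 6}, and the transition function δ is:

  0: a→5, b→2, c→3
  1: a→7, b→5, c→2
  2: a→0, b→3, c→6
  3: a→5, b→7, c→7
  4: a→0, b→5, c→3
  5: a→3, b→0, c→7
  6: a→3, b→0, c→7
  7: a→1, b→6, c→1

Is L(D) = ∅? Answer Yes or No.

No

The string b is accepted: the run 0 → 2 ends in the accepting state 2.
Since at least one string is accepted, L(D) is not empty.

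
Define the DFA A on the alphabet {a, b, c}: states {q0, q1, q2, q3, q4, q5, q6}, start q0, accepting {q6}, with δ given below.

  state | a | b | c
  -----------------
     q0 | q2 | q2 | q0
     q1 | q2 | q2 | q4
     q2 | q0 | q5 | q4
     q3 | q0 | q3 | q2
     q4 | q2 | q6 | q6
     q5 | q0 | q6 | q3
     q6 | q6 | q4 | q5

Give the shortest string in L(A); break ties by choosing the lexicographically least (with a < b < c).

abb

A breadth-first search from q0 reaches an accepting state first via the path q0 → q2 → q5 → q6 on input abb.
No string of length < 3 is accepted (BFS exhausts all shorter strings without reaching an accepting state), and abb is the lexicographically least accepting string of length 3.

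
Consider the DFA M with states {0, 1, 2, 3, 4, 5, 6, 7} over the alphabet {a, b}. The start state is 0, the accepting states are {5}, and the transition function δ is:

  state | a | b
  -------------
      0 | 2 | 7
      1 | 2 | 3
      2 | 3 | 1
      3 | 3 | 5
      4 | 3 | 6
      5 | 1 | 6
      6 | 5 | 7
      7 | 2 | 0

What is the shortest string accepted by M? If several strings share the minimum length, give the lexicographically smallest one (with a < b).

aab

A breadth-first search from 0 reaches an accepting state first via the path 0 → 2 → 3 → 5 on input aab.
No string of length < 3 is accepted (BFS exhausts all shorter strings without reaching an accepting state), and aab is the lexicographically least accepting string of length 3.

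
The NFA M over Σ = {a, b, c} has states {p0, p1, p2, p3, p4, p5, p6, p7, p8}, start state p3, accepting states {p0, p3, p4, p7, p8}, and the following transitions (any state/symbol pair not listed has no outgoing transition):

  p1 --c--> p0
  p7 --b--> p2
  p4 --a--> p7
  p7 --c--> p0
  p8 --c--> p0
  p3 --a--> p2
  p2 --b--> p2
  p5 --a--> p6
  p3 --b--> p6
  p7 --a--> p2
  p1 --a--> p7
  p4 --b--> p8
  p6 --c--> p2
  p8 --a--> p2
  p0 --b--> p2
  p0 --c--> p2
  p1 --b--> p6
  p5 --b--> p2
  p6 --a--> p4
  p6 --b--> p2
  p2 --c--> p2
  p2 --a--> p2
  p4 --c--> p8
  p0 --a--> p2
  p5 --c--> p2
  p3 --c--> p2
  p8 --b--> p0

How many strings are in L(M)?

10

The useful subgraph on states {p0, p3, p4, p6, p7, p8} is acyclic, so L(M) is finite; the longest accepting path visits 5 useful states, giving maximum string length 4.
Counting accepting paths from p3 by length: 1 of length 0, 1 of length 2, 3 of length 3, 5 of length 4. Total 10.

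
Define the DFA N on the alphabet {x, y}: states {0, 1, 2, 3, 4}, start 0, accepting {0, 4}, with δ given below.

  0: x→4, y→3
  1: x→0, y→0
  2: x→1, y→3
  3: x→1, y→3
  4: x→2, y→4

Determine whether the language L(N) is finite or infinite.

State 0 is reachable from the start and can reach an accepting state, and it lies on the cycle 0 → 3 → 1 → 0.
Traversing that cycle any number of times yields accepted strings of unbounded length, so the language is infinite.

infinite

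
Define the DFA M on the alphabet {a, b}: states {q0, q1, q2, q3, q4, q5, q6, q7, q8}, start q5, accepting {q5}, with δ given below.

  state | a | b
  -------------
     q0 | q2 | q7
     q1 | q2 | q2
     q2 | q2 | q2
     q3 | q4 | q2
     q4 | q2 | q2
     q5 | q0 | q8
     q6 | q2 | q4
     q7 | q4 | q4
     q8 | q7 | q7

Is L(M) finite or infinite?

finite

The useful states (reachable from q5 and able to reach an accepting state) are {q5}.
Restricted to these states the transition graph has no cycle, so every accepting path has bounded length and L is finite.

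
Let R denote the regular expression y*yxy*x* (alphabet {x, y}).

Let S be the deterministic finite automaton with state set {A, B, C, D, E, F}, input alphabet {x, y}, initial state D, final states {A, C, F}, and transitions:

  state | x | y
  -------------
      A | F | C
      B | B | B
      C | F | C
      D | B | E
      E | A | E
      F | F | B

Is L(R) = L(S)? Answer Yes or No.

Converting the expression R to a DFA (subset construction, then merging equivalent states) gives the minimal DFA with states {r0, r1, r2, r3, r4}, start state r0, accepting states {r3, r4} and transitions r0: x→r1, y→r2; r1: x→r1, y→r1; r2: x→r3, y→r2; r3: x→r4, y→r3; r4: x→r4, y→r1.
Exploring the product automaton R × S from the start pair (r0, D), following both machines on each input symbol, reaches 6 state pairs: (r0, D), (r1, B), (r2, E), (r3, A), (r4, F), (r3, C).
R accepts in {r3, r4} and S accepts in {A, C, F}. In every reachable pair the two components are either both accepting — (r3, A), (r4, F), (r3, C) — or both non-accepting, so no string is accepted by exactly one of the machines: L(R) \ L(S) and L(S) \ L(R) are both empty.
Hence every string is accepted by R iff it is accepted by S, and the two languages coincide.

Yes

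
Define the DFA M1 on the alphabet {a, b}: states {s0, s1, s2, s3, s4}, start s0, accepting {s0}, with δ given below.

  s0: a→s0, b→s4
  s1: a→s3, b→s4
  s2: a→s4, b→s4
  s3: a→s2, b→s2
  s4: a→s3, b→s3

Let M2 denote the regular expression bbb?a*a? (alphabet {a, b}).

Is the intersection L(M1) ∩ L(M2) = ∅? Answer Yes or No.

Yes

Converting the expression M2 to a DFA (subset construction, then merging equivalent states) gives the minimal DFA with states {r0, r1, r2, r3, r4}, start state r0, accepting states {r3, r4} and transitions r0: a→r1, b→r2; r1: a→r1, b→r1; r2: a→r1, b→r3; r3: a→r4, b→r4; r4: a→r4, b→r1.
Exploring the product automaton M1 × M2 from the start pair (s0, r0), following both machines on each input symbol, reaches 10 state pairs: (s0, r0), (s0, r1), (s4, r2), (s4, r1), (s3, r1), (s3, r3), (s2, r1), (s2, r4), (s4, r4), (s3, r4).
M1 accepts in {s0} and M2 accepts in {r3, r4}; no reachable pair has both components accepting, so no string drives both machines to acceptance simultaneously and L(M1) ∩ L(M2) = ∅.
So no string is accepted by both, and the intersection is empty.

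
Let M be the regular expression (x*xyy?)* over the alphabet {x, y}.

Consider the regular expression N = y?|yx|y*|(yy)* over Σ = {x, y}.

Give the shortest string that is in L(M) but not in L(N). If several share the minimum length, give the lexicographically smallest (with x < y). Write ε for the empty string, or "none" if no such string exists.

xy

The string xy is accepted by M but not by N.
No shorter string lies in the difference, and xy is the lexicographically first length-2 string in L(M) \ L(N).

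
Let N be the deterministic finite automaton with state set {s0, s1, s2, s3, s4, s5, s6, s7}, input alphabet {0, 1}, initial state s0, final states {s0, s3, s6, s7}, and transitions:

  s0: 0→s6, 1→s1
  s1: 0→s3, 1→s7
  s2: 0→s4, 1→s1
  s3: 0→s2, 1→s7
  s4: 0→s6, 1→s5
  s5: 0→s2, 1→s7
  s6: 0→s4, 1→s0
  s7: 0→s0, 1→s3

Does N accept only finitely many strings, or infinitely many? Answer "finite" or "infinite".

infinite

State s1 is reachable from the start and can reach an accepting state, and it lies on the cycle s1 → s3 → s2 → s1.
Traversing that cycle any number of times yields accepted strings of unbounded length, so the language is infinite.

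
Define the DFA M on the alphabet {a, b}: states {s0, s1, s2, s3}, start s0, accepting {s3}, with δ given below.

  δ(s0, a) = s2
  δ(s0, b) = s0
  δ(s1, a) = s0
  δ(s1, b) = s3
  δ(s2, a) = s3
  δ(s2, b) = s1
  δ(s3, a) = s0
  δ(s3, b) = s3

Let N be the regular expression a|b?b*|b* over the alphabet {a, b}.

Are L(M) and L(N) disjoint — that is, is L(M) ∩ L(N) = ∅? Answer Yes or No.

Converting the expression N to a DFA (subset construction, then merging equivalent states) gives the minimal DFA with states {n0, n1, n2, n3}, start state n0, accepting states {n0, n1, n2} and transitions n0: a→n1, b→n2; n1: a→n3, b→n3; n2: a→n3, b→n2; n3: a→n3, b→n3.
Exploring the product automaton M × N from the start pair (s0, n0), following both machines on each input symbol, reaches 7 state pairs: (s0, n0), (s2, n1), (s0, n2), (s3, n3), (s1, n3), (s2, n3), (s0, n3).
M accepts in {s3} and N accepts in {n0, n1, n2}; no reachable pair has both components accepting, so no string drives both machines to acceptance simultaneously and L(M) ∩ L(N) = ∅.
So no string is accepted by both, and the intersection is empty.

Yes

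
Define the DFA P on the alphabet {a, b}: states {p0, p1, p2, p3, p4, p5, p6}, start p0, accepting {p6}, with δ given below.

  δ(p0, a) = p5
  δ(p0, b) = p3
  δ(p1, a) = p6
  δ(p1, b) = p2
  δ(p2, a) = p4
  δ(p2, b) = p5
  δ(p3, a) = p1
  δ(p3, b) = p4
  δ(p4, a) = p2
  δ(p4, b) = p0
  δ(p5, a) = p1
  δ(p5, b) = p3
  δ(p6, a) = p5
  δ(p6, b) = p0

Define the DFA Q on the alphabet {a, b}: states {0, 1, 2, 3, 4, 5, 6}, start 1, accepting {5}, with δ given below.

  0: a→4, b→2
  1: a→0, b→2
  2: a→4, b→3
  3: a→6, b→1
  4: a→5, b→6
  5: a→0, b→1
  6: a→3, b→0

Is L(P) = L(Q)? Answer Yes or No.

Yes

Exploring the product automaton P × Q from the start pair (p0, 1), following both machines on each input symbol, reaches 7 state pairs: (p0, 1), (p5, 0), (p3, 2), (p1, 4), (p4, 3), (p6, 5), (p2, 6).
P accepts in {p6} and Q accepts in {5}. In every reachable pair the two components are either both accepting — (p6, 5) — or both non-accepting, so no string is accepted by exactly one of the machines: L(P) \ L(Q) and L(Q) \ L(P) are both empty.
Hence every string is accepted by P iff it is accepted by Q, and the two languages coincide.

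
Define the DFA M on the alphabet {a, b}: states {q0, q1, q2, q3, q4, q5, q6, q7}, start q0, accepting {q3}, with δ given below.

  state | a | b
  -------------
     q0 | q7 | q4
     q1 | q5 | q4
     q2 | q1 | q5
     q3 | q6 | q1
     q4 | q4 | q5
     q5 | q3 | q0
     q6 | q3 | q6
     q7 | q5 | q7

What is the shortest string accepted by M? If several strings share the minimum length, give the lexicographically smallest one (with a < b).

aaa

A breadth-first search from q0 reaches an accepting state first via the path q0 → q7 → q5 → q3 on input aaa.
No string of length < 3 is accepted (BFS exhausts all shorter strings without reaching an accepting state), and aaa is the lexicographically least accepting string of length 3.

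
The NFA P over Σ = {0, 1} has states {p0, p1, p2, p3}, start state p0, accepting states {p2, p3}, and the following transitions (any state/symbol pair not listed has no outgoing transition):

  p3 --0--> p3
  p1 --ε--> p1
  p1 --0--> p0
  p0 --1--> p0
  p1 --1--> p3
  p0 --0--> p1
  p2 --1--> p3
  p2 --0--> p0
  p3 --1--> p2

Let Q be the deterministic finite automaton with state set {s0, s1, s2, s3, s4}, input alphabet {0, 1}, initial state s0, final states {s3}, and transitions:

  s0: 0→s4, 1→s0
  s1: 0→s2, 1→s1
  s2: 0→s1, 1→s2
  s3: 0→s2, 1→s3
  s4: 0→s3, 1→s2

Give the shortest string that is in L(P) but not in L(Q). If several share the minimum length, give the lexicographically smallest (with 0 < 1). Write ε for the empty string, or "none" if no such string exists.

The string 01 is accepted by P but not by Q.
No shorter string lies in the difference, and 01 is the lexicographically first length-2 string in L(P) \ L(Q).

01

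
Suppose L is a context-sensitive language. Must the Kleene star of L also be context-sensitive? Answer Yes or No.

An LBA guesses a factorisation of the input into blocks (marking block boundaries on a second track) and verifies each block with the LBA for L; this uses no space beyond the input, so L* is context-sensitive.
So the context-sensitive languages are closed under Kleene star.

Yes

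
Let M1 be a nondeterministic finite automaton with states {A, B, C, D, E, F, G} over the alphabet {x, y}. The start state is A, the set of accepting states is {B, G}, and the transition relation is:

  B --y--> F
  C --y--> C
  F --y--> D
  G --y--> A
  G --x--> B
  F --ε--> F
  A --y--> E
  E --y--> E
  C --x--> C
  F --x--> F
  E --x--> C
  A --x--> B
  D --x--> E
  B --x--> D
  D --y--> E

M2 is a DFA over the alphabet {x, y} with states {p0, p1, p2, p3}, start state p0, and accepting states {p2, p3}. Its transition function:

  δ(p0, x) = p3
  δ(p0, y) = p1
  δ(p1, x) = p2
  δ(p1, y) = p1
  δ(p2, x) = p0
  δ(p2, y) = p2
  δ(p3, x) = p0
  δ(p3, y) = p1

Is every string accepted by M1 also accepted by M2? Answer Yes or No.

Exploring the product automaton M1 × M2 from the start pair (A, p0), following both machines on each input symbol, reaches 17 state pairs: (A, p0), (B, p3), (E, p1), (D, p0), (F, p1), (C, p2), (E, p3), (F, p2), (D, p1), (C, p0), (F, p0), (D, p2), (E, p2), (C, p3), (C, p1), (F, p3), (E, p0).
M1 accepts in {B, G} and M2 accepts in {p2, p3}. The reachable pairs whose M1-component is accepting are (B, p3); in each of them the M2-component is accepting too, so the product for L(M1) \ L(M2) (M1-component accepting, M2-component rejecting) has no reachable accepting pair and the difference is empty.
Hence every string in L(M1) is also in L(M2).

Yes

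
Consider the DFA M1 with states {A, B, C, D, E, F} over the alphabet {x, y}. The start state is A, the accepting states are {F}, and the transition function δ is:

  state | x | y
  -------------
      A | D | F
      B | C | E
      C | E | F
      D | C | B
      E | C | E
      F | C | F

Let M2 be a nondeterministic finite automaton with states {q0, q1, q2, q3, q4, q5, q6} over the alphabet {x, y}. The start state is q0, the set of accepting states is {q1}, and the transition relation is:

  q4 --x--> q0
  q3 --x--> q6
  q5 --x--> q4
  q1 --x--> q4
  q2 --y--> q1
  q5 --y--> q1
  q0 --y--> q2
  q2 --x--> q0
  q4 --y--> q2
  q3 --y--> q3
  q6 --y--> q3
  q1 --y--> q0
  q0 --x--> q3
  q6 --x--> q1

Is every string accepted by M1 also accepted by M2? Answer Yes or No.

The string y is in L(M1) but not in L(M2).
So L(M1) ⊄ L(M2).

No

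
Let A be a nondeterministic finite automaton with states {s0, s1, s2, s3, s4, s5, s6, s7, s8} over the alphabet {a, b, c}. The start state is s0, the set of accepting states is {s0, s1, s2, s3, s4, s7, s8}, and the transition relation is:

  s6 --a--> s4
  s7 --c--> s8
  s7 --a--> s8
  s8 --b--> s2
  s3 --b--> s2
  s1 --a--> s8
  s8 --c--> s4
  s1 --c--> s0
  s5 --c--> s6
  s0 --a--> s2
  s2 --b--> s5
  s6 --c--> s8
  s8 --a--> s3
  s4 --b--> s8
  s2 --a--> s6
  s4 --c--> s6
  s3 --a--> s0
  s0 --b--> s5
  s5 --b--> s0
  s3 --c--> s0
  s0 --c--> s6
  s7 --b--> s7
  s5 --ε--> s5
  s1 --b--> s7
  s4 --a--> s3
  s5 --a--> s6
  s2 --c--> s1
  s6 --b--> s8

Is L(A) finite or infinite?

State s2 is reachable from the start and can reach an accepting state, and it lies on the cycle s2 → s1 → s8 → s2.
Traversing that cycle any number of times yields accepted strings of unbounded length, so the language is infinite.

infinite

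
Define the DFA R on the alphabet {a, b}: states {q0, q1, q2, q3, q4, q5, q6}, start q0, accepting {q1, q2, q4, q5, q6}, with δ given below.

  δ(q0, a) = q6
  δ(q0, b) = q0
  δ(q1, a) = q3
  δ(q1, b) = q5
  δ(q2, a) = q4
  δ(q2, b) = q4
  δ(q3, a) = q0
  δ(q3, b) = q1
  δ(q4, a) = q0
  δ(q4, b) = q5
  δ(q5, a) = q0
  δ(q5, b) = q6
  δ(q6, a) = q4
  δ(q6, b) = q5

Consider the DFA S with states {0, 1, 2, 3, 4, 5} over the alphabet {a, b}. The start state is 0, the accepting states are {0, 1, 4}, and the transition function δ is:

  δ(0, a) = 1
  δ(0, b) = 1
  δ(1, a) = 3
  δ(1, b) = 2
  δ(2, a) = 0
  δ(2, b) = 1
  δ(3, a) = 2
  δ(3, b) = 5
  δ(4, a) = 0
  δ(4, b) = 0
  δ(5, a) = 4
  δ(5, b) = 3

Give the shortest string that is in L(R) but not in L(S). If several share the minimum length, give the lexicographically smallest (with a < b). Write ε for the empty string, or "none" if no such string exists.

aa

The string aa is accepted by R but not by S.
No shorter string lies in the difference, and aa is the lexicographically first length-2 string in L(R) \ L(S).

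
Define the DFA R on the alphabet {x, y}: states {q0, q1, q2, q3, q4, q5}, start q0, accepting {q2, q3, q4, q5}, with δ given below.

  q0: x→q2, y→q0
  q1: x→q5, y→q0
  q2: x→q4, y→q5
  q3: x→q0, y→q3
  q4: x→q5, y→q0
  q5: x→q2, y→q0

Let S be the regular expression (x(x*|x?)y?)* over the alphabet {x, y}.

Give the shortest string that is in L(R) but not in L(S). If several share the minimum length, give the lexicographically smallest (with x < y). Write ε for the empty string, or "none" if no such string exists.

yx

The string yx is accepted by R but not by S.
No shorter string lies in the difference, and yx is the lexicographically first length-2 string in L(R) \ L(S).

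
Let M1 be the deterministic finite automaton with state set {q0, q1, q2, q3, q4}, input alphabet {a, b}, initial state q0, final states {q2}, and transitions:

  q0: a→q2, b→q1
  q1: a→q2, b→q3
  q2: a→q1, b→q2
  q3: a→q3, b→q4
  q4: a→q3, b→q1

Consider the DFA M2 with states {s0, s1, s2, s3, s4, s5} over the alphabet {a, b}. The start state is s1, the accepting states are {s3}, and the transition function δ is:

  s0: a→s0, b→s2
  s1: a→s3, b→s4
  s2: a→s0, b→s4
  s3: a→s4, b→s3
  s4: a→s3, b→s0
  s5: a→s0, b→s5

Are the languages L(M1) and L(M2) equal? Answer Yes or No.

Yes

Exploring the product automaton M1 × M2 from the start pair (q0, s1), following both machines on each input symbol, reaches 5 state pairs: (q0, s1), (q2, s3), (q1, s4), (q3, s0), (q4, s2).
M1 accepts in {q2} and M2 accepts in {s3}. In every reachable pair the two components are either both accepting — (q2, s3) — or both non-accepting, so no string is accepted by exactly one of the machines: L(M1) \ L(M2) and L(M2) \ L(M1) are both empty.
Hence every string is accepted by M1 iff it is accepted by M2, and the two languages coincide.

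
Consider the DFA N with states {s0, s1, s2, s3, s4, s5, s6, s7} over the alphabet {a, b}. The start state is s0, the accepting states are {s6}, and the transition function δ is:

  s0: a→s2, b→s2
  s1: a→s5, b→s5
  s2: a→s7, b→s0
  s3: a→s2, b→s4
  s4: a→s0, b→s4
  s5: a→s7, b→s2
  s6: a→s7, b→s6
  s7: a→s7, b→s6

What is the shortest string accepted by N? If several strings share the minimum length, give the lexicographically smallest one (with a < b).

A breadth-first search from s0 reaches an accepting state first via the path s0 → s2 → s7 → s6 on input aab.
No string of length < 3 is accepted (BFS exhausts all shorter strings without reaching an accepting state), and aab is the lexicographically least accepting string of length 3.

aab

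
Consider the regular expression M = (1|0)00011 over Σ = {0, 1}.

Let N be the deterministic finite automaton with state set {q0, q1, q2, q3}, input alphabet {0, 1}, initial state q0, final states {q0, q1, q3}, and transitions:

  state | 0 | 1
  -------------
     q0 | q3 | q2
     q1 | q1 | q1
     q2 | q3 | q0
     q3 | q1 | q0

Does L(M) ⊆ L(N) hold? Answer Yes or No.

Converting the expression M to a DFA (subset construction, then merging equivalent states) gives the minimal DFA with states {m0, m1, m2, m3, m4, m5, m6, m7}, start state m0, accepting states {m7} and transitions m0: 0→m1, 1→m1; m1: 0→m2, 1→m3; m2: 0→m4, 1→m3; m3: 0→m3, 1→m3; m4: 0→m5, 1→m3; m5: 0→m3, 1→m6; m6: 0→m3, 1→m7; m7: 0→m3, 1→m3.
Exploring the product automaton M × N from the start pair (m0, q0), following both machines on each input symbol, reaches 13 state pairs: (m0, q0), (m1, q3), (m1, q2), (m2, q1), (m3, q0), (m2, q3), (m4, q1), (m3, q1), (m3, q3), (m3, q2), (m5, q1), (m6, q1), (m7, q1).
M accepts in {m7} and N accepts in {q0, q1, q3}. The reachable pairs whose M-component is accepting are (m7, q1); in each of them the N-component is accepting too, so the product for L(M) \ L(N) (M-component accepting, N-component rejecting) has no reachable accepting pair and the difference is empty.
Hence every string in L(M) is also in L(N).

Yes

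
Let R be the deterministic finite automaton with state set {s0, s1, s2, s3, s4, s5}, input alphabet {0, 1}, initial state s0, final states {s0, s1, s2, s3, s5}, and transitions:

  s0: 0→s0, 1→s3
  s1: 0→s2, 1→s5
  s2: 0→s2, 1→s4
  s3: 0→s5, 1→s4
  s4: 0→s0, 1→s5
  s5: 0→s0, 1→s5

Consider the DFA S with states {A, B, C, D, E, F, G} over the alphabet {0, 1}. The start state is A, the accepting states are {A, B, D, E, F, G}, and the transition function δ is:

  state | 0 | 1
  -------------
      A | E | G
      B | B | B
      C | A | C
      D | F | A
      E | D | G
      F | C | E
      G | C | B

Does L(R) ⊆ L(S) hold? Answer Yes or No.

No

The string 10 is in L(R) but not in L(S).
So L(R) ⊄ L(S).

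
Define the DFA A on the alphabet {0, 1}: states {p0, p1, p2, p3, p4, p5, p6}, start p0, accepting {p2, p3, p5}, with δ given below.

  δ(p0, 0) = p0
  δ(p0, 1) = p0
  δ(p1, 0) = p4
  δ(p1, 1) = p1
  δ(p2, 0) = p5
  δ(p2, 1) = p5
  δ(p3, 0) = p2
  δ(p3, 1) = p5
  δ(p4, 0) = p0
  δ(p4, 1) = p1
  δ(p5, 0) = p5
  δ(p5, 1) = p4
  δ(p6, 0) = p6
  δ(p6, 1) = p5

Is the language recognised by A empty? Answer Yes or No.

The states reachable from the start state are {p0}.
None of the accepting states {p2, p3, p5} is reachable, so no string is accepted and L(A) = ∅.

Yes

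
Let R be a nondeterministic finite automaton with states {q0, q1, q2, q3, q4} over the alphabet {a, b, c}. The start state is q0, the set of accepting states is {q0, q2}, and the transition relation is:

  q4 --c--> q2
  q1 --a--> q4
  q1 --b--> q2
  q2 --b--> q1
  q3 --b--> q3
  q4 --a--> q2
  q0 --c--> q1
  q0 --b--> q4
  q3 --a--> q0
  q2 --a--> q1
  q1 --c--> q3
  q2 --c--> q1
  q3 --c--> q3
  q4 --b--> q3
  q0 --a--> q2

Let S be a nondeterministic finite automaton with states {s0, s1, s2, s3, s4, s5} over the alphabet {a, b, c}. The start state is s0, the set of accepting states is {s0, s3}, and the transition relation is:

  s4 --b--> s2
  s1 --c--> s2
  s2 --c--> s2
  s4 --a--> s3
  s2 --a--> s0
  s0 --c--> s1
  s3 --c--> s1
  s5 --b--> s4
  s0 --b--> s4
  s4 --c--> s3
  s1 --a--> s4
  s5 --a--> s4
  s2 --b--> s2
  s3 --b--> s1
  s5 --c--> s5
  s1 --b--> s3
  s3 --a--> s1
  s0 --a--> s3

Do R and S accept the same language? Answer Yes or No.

Yes

Exploring the product automaton R × S from the start pair (q0, s0), following both machines on each input symbol, reaches 5 state pairs: (q0, s0), (q2, s3), (q4, s4), (q1, s1), (q3, s2).
R accepts in {q0, q2} and S accepts in {s0, s3}. In every reachable pair the two components are either both accepting — (q0, s0), (q2, s3) — or both non-accepting, so no string is accepted by exactly one of the machines: L(R) \ L(S) and L(S) \ L(R) are both empty.
Hence every string is accepted by R iff it is accepted by S, and the two languages coincide.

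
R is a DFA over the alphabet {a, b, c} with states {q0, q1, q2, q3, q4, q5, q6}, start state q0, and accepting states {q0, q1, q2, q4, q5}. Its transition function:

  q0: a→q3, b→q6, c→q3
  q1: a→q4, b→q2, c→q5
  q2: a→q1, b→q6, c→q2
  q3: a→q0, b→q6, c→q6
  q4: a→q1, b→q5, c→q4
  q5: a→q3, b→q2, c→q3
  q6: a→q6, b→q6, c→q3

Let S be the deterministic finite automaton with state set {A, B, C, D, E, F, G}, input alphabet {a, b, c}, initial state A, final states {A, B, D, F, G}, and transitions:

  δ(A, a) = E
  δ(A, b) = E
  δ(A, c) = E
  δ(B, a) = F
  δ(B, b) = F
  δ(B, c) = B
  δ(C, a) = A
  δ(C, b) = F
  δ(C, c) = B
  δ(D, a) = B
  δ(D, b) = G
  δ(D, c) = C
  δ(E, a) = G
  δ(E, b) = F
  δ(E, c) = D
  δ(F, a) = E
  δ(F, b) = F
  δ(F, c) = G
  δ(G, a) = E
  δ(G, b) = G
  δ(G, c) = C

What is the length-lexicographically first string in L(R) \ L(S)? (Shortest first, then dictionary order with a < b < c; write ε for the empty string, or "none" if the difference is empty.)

abca

The string abca is accepted by R but not by S.
No shorter string lies in the difference, and abca is the lexicographically first length-4 string in L(R) \ L(S).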